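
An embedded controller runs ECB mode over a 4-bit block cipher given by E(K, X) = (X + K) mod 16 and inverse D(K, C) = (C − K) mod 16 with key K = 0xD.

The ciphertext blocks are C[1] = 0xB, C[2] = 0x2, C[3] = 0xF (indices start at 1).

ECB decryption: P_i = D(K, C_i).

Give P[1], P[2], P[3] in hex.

P[1]: D(K, 0xB) = 0xE.
P[2]: D(K, 0x2) = 0x5.
P[3]: D(K, 0xF) = 0x2.

P[1] = 0xE, P[2] = 0x5, P[3] = 0x2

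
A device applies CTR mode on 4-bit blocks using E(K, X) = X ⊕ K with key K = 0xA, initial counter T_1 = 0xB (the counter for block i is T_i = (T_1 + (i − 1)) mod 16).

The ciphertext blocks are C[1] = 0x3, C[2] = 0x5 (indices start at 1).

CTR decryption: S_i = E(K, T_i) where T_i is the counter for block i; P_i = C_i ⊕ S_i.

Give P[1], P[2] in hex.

P[1] = 0x2, P[2] = 0x3

P[1]: T = 0xB, S = E(K, T) = 0x1; 0x3 ⊕ 0x1 = 0x2.
P[2]: T = 0xC, S = E(K, T) = 0x6; 0x5 ⊕ 0x6 = 0x3.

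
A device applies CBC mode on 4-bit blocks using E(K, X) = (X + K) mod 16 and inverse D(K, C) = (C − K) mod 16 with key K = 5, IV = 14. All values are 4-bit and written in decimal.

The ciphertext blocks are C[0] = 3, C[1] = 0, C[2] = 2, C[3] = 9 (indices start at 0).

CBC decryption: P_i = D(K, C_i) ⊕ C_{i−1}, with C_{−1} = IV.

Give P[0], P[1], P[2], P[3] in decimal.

P[0]: D(K, 3) = 14; 14 ⊕ 14 = 0.
P[1]: D(K, 0) = 11; 11 ⊕ 3 = 8.
P[2]: D(K, 2) = 13; 13 ⊕ 0 = 13.
P[3]: D(K, 9) = 4; 4 ⊕ 2 = 6.

P[0] = 0, P[1] = 8, P[2] = 13, P[3] = 6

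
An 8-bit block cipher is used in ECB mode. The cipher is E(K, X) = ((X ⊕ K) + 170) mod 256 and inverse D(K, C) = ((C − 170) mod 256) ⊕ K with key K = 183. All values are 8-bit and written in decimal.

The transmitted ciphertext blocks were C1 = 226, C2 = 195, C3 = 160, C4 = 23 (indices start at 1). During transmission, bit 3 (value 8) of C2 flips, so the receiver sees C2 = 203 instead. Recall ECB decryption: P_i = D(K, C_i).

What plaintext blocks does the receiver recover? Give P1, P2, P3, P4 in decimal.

P1 = 143, P2 = 150, P3 = 65, P4 = 218

Only C2 changed, to 203. In ECB, a change in C_i affects only P_i. Decrypting the received ciphertext:
P1: D(K, 226) = 143.
P2: D(K, 203) = 150.
P3: D(K, 160) = 65.
P4: D(K, 23) = 218.
Blocks that differ from the original plaintext: P2.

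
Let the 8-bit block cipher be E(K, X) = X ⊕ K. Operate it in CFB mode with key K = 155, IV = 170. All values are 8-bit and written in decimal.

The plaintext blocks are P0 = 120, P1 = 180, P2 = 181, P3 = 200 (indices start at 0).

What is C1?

CFB encryption: C_i = P_i ⊕ E(K, C_{i−1}), with C_{−1} = IV.
C0: E(K, 170) = 49; 120 ⊕ 49 = 73.
C1: E(K, 73) = 210; 180 ⊕ 210 = 102.

C1 = 102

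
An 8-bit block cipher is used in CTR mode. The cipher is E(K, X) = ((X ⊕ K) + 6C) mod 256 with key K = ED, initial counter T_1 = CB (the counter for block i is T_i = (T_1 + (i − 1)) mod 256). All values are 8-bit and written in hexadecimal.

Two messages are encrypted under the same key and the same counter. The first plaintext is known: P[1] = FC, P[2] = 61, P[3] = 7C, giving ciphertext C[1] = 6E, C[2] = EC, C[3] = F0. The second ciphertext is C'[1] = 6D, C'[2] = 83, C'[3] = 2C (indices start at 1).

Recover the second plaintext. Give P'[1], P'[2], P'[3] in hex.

P'[1] = FF, P'[2] = 0E, P'[3] = A0

In CTR with a reused counter, both messages share the same keystream S_i, so C_i ⊕ C'_i = P_i ⊕ P'_i and thus P'_i = P_i ⊕ C_i ⊕ C'_i.
P'[1]: FC ⊕ 6E ⊕ 6D = FF.
P'[2]: 61 ⊕ EC ⊕ 83 = 0E.
P'[3]: 7C ⊕ F0 ⊕ 2C = A0.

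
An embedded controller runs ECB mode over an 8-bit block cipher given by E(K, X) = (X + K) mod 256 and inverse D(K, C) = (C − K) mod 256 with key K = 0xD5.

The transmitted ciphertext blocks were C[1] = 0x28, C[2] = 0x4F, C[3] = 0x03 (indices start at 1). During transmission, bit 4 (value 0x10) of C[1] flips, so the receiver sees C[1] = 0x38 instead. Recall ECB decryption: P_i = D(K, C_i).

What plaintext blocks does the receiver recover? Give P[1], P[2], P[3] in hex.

Only C[1] changed, to 0x38. In ECB, a change in C_i affects only P_i. Decrypting the received ciphertext:
P[1]: D(K, 0x38) = 0x63.
P[2]: D(K, 0x4F) = 0x7A.
P[3]: D(K, 0x03) = 0x2E.
Blocks that differ from the original plaintext: P[1].

P[1] = 0x63, P[2] = 0x7A, P[3] = 0x2E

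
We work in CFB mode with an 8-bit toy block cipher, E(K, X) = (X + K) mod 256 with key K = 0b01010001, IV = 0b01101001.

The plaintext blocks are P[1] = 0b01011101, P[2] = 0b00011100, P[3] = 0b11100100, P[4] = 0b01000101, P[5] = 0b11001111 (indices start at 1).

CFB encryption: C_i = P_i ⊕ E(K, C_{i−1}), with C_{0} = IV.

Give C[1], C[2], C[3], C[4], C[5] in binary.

C[1] = 0b11100111, C[2] = 0b00100100, C[3] = 0b10010001, C[4] = 0b10100111, C[5] = 0b00110111

C[1]: E(K, 0b01101001) = 0b10111010; 0b01011101 ⊕ 0b10111010 = 0b11100111.
C[2]: E(K, 0b11100111) = 0b00111000; 0b00011100 ⊕ 0b00111000 = 0b00100100.
C[3]: E(K, 0b00100100) = 0b01110101; 0b11100100 ⊕ 0b01110101 = 0b10010001.
C[4]: E(K, 0b10010001) = 0b11100010; 0b01000101 ⊕ 0b11100010 = 0b10100111.
C[5]: E(K, 0b10100111) = 0b11111000; 0b11001111 ⊕ 0b11111000 = 0b00110111.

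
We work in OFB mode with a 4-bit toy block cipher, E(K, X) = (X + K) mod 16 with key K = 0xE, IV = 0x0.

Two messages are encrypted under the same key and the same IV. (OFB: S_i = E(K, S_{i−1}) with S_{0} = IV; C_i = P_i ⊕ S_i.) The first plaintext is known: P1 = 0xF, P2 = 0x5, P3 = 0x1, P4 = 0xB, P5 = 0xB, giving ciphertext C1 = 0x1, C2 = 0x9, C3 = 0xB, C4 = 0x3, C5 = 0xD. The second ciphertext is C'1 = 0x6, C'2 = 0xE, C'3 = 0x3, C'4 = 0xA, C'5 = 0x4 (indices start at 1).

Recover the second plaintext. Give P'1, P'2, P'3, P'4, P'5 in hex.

In OFB with a reused IV, both messages share the same keystream S_i, so C_i ⊕ C'_i = P_i ⊕ P'_i and thus P'_i = P_i ⊕ C_i ⊕ C'_i.
P'1: 0xF ⊕ 0x1 ⊕ 0x6 = 0x8.
P'2: 0x5 ⊕ 0x9 ⊕ 0xE = 0x2.
P'3: 0x1 ⊕ 0xB ⊕ 0x3 = 0x9.
P'4: 0xB ⊕ 0x3 ⊕ 0xA = 0x2.
P'5: 0xB ⊕ 0xD ⊕ 0x4 = 0x2.

P'1 = 0x8, P'2 = 0x2, P'3 = 0x9, P'4 = 0x2, P'5 = 0x2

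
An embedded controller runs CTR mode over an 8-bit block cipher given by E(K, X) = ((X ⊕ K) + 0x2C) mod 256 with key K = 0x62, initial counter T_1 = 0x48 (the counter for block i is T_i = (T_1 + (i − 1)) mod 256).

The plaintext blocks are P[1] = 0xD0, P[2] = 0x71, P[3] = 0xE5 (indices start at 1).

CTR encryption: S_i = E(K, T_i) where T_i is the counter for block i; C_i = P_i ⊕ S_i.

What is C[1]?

C[1] = 0x86

C[1]: T = 0x48, S = E(K, T) = 0x56; 0xD0 ⊕ 0x56 = 0x86.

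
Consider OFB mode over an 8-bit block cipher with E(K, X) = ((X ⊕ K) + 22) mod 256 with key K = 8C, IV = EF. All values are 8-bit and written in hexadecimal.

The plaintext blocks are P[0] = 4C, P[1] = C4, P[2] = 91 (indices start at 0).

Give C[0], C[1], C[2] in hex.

C[0] = C9, C[1] = EF, C[2] = 58

OFB encryption: S_i = E(K, S_{i−1}) with S_{−1} = IV; C_i = P_i ⊕ S_i.
C[0]: S = E(K, EF) = 85; 4C ⊕ 85 = C9.
C[1]: S = E(K, 85) = 2B; C4 ⊕ 2B = EF.
C[2]: S = E(K, 2B) = C9; 91 ⊕ C9 = 58.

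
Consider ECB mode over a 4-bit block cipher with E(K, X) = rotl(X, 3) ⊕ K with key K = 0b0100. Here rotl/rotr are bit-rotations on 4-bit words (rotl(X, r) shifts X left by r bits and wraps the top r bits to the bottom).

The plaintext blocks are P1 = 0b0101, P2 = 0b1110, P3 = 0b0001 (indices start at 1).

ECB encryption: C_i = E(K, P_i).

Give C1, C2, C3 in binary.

C1: E(K, 0b0101) = 0b1110.
C2: E(K, 0b1110) = 0b0011.
C3: E(K, 0b0001) = 0b1100.

C1 = 0b1110, C2 = 0b0011, C3 = 0b1100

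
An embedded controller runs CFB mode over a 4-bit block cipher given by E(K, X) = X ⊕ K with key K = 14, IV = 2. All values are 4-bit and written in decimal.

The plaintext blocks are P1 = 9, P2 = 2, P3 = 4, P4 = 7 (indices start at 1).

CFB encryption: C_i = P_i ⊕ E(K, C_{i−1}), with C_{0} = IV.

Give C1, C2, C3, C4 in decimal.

C1: E(K, 2) = 12; 9 ⊕ 12 = 5.
C2: E(K, 5) = 11; 2 ⊕ 11 = 9.
C3: E(K, 9) = 7; 4 ⊕ 7 = 3.
C4: E(K, 3) = 13; 7 ⊕ 13 = 10.

C1 = 5, C2 = 9, C3 = 3, C4 = 10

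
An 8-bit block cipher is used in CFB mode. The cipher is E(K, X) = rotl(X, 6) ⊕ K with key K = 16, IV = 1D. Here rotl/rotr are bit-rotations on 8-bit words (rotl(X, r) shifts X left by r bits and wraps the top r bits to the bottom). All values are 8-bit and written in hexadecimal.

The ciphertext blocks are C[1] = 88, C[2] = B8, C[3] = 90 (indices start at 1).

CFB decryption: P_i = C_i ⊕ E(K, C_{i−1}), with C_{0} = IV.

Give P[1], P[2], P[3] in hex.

P[1] = D9, P[2] = 8C, P[3] = A8

P[1]: E(K, 1D) = 51; 88 ⊕ 51 = D9.
P[2]: E(K, 88) = 34; B8 ⊕ 34 = 8C.
P[3]: E(K, B8) = 38; 90 ⊕ 38 = A8.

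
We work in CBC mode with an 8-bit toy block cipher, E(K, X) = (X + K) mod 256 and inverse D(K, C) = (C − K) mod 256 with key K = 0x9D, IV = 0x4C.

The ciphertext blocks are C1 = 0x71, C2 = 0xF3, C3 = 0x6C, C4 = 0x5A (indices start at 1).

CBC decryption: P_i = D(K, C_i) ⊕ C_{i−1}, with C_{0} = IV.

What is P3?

P3: D(K, 0x6C) = 0xCF; 0xCF ⊕ 0xF3 = 0x3C.

P3 = 0x3C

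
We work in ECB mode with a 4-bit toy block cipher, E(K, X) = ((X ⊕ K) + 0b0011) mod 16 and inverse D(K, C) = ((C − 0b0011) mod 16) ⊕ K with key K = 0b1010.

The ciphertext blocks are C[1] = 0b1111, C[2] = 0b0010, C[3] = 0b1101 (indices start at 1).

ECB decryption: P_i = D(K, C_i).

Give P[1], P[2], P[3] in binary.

P[1] = 0b0110, P[2] = 0b0101, P[3] = 0b0000

P[1]: D(K, 0b1111) = 0b0110.
P[2]: D(K, 0b0010) = 0b0101.
P[3]: D(K, 0b1101) = 0b0000.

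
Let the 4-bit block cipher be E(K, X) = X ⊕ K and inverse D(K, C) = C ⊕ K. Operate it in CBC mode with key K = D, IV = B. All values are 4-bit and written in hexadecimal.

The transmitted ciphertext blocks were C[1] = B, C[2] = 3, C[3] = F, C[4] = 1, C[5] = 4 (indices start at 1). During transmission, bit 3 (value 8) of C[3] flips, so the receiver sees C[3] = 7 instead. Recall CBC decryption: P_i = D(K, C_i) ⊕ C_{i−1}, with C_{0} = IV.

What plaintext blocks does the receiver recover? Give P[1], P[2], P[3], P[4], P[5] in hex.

P[1] = D, P[2] = 5, P[3] = 9, P[4] = B, P[5] = 8

Only C[3] changed, to 7. In CBC, a change in C_i garbles P_i and flips the same bit in P_{i+1}. Decrypting the received ciphertext:
P[1]: D(K, B) = 6; 6 ⊕ B = D.
P[2]: D(K, 3) = E; E ⊕ B = 5.
P[3]: D(K, 7) = A; A ⊕ 3 = 9.
P[4]: D(K, 1) = C; C ⊕ 7 = B.
P[5]: D(K, 4) = 9; 9 ⊕ 1 = 8.
Blocks that differ from the original plaintext: P[3], P[4].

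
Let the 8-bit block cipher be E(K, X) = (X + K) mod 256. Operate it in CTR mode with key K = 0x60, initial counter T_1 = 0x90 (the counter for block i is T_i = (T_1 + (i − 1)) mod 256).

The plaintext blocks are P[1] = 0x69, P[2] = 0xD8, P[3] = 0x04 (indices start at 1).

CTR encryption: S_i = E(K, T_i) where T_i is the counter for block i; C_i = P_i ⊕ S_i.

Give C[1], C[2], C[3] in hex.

C[1]: T = 0x90, S = E(K, T) = 0xF0; 0x69 ⊕ 0xF0 = 0x99.
C[2]: T = 0x91, S = E(K, T) = 0xF1; 0xD8 ⊕ 0xF1 = 0x29.
C[3]: T = 0x92, S = E(K, T) = 0xF2; 0x04 ⊕ 0xF2 = 0xF6.

C[1] = 0x99, C[2] = 0x29, C[3] = 0xF6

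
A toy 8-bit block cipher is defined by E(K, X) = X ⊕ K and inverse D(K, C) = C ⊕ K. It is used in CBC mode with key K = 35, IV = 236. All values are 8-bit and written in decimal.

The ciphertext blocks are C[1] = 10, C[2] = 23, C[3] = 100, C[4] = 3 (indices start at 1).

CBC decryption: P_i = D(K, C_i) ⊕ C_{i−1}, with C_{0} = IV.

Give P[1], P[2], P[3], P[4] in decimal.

P[1] = 197, P[2] = 62, P[3] = 80, P[4] = 68

P[1]: D(K, 10) = 41; 41 ⊕ 236 = 197.
P[2]: D(K, 23) = 52; 52 ⊕ 10 = 62.
P[3]: D(K, 100) = 71; 71 ⊕ 23 = 80.
P[4]: D(K, 3) = 32; 32 ⊕ 100 = 68.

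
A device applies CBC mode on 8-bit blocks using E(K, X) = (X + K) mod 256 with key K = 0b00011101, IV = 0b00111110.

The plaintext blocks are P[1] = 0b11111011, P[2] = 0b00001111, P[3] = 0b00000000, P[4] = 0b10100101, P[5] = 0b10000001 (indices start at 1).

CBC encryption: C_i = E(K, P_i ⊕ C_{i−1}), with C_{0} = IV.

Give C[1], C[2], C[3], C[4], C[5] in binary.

C[1]: P[1] ⊕ 0b00111110 = 0b11000101; E(K, 0b11000101) = 0b11100010.
C[2]: P[2] ⊕ 0b11100010 = 0b11101101; E(K, 0b11101101) = 0b00001010.
C[3]: P[3] ⊕ 0b00001010 = 0b00001010; E(K, 0b00001010) = 0b00100111.
C[4]: P[4] ⊕ 0b00100111 = 0b10000010; E(K, 0b10000010) = 0b10011111.
C[5]: P[5] ⊕ 0b10011111 = 0b00011110; E(K, 0b00011110) = 0b00111011.

C[1] = 0b11100010, C[2] = 0b00001010, C[3] = 0b00100111, C[4] = 0b10011111, C[5] = 0b00111011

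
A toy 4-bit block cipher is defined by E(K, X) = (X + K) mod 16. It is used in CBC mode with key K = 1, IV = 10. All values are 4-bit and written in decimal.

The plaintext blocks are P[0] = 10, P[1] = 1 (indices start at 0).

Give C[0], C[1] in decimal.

C[0] = 1, C[1] = 1

CBC encryption: C_i = E(K, P_i ⊕ C_{i−1}), with C_{−1} = IV.
C[0]: P[0] ⊕ 10 = 0; E(K, 0) = 1.
C[1]: P[1] ⊕ 1 = 0; E(K, 0) = 1.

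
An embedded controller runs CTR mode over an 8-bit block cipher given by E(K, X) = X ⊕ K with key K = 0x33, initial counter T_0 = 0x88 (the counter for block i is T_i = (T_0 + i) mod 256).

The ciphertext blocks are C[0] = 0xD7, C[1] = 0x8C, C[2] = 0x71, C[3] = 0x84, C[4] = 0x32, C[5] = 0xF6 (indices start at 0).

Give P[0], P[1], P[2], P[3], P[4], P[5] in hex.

CTR decryption: S_i = E(K, T_i) where T_i is the counter for block i; P_i = C_i ⊕ S_i.
P[0]: T = 0x88, S = E(K, T) = 0xBB; 0xD7 ⊕ 0xBB = 0x6C.
P[1]: T = 0x89, S = E(K, T) = 0xBA; 0x8C ⊕ 0xBA = 0x36.
P[2]: T = 0x8A, S = E(K, T) = 0xB9; 0x71 ⊕ 0xB9 = 0xC8.
P[3]: T = 0x8B, S = E(K, T) = 0xB8; 0x84 ⊕ 0xB8 = 0x3C.
P[4]: T = 0x8C, S = E(K, T) = 0xBF; 0x32 ⊕ 0xBF = 0x8D.
P[5]: T = 0x8D, S = E(K, T) = 0xBE; 0xF6 ⊕ 0xBE = 0x48.

P[0] = 0x6C, P[1] = 0x36, P[2] = 0xC8, P[3] = 0x3C, P[4] = 0x8D, P[5] = 0x48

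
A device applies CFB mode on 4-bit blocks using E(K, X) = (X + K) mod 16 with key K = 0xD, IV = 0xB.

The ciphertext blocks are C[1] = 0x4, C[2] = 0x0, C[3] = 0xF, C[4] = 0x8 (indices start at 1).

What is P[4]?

P[4] = 0x4

CFB decryption: P_i = C_i ⊕ E(K, C_{i−1}), with C_{0} = IV.
P[4]: E(K, 0xF) = 0xC; 0x8 ⊕ 0xC = 0x4.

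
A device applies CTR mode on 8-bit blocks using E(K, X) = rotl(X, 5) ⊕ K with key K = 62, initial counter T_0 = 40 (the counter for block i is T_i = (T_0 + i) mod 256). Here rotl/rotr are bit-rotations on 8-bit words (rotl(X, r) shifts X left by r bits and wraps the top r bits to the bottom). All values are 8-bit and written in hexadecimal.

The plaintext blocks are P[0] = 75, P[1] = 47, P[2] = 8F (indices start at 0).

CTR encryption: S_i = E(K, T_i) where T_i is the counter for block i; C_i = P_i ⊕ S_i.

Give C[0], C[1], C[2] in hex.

C[0]: T = 40, S = E(K, T) = 6A; 75 ⊕ 6A = 1F.
C[1]: T = 41, S = E(K, T) = 4A; 47 ⊕ 4A = 0D.
C[2]: T = 42, S = E(K, T) = 2A; 8F ⊕ 2A = A5.

C[0] = 1F, C[1] = 0D, C[2] = A5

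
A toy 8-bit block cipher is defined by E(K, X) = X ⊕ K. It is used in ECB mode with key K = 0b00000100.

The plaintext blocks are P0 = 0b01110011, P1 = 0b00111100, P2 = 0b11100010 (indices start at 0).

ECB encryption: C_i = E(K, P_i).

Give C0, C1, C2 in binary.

C0: E(K, 0b01110011) = 0b01110111.
C1: E(K, 0b00111100) = 0b00111000.
C2: E(K, 0b11100010) = 0b11100110.

C0 = 0b01110111, C1 = 0b00111000, C2 = 0b11100110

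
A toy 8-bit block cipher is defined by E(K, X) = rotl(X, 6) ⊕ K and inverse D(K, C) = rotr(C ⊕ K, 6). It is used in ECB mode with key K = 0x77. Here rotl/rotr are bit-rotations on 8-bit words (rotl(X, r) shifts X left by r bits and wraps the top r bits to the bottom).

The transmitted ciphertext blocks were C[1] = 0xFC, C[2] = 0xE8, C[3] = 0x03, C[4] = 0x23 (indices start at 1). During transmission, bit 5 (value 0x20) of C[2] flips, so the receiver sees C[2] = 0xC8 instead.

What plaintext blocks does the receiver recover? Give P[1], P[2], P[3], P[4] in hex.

ECB decryption: P_i = D(K, C_i).
Only C[2] changed, to 0xC8. In ECB, a change in C_i affects only P_i. Decrypting the received ciphertext:
P[1]: D(K, 0xFC) = 0x2E.
P[2]: D(K, 0xC8) = 0xFE.
P[3]: D(K, 0x03) = 0xD1.
P[4]: D(K, 0x23) = 0x51.
Blocks that differ from the original plaintext: P[2].

P[1] = 0x2E, P[2] = 0xFE, P[3] = 0xD1, P[4] = 0x51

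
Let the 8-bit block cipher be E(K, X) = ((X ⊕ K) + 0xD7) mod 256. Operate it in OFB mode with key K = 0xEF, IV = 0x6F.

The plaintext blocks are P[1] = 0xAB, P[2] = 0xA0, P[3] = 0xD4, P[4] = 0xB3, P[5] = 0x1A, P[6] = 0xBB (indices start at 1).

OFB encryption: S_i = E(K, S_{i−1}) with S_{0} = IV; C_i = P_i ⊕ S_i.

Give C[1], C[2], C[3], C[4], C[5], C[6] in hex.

C[1] = 0xFC, C[2] = 0x2F, C[3] = 0xE3, C[4] = 0x1C, C[5] = 0x0D, C[6] = 0x74

C[1]: S = E(K, 0x6F) = 0x57; 0xAB ⊕ 0x57 = 0xFC.
C[2]: S = E(K, 0x57) = 0x8F; 0xA0 ⊕ 0x8F = 0x2F.
C[3]: S = E(K, 0x8F) = 0x37; 0xD4 ⊕ 0x37 = 0xE3.
C[4]: S = E(K, 0x37) = 0xAF; 0xB3 ⊕ 0xAF = 0x1C.
C[5]: S = E(K, 0xAF) = 0x17; 0x1A ⊕ 0x17 = 0x0D.
C[6]: S = E(K, 0x17) = 0xCF; 0xBB ⊕ 0xCF = 0x74.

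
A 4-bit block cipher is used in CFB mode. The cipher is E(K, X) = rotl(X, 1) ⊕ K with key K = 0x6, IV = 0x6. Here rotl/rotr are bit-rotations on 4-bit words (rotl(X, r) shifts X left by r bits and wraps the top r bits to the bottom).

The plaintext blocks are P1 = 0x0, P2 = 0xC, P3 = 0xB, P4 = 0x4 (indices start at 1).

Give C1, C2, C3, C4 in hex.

CFB encryption: C_i = P_i ⊕ E(K, C_{i−1}), with C_{0} = IV.
C1: E(K, 0x6) = 0xA; 0x0 ⊕ 0xA = 0xA.
C2: E(K, 0xA) = 0x3; 0xC ⊕ 0x3 = 0xF.
C3: E(K, 0xF) = 0x9; 0xB ⊕ 0x9 = 0x2.
C4: E(K, 0x2) = 0x2; 0x4 ⊕ 0x2 = 0x6.

C1 = 0xA, C2 = 0xF, C3 = 0x2, C4 = 0x6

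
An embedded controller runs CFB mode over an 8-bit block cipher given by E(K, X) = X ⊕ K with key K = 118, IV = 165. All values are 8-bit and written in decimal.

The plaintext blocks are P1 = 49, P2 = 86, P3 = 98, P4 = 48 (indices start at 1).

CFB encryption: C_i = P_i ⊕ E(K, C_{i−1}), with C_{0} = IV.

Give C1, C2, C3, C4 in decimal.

C1 = 226, C2 = 194, C3 = 214, C4 = 144

C1: E(K, 165) = 211; 49 ⊕ 211 = 226.
C2: E(K, 226) = 148; 86 ⊕ 148 = 194.
C3: E(K, 194) = 180; 98 ⊕ 180 = 214.
C4: E(K, 214) = 160; 48 ⊕ 160 = 144.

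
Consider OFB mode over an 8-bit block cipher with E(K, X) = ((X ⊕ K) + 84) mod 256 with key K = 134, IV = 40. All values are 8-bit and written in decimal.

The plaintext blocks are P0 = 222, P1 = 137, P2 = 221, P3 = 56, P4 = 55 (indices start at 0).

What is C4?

C4 = 85

OFB encryption: S_i = E(K, S_{i−1}) with S_{−1} = IV; C_i = P_i ⊕ S_i.
C0: S = E(K, 40) = 2; 222 ⊕ 2 = 220.
C1: S = E(K, 2) = 216; 137 ⊕ 216 = 81.
C2: S = E(K, 216) = 178; 221 ⊕ 178 = 111.
C3: S = E(K, 178) = 136; 56 ⊕ 136 = 176.
C4: S = E(K, 136) = 98; 55 ⊕ 98 = 85.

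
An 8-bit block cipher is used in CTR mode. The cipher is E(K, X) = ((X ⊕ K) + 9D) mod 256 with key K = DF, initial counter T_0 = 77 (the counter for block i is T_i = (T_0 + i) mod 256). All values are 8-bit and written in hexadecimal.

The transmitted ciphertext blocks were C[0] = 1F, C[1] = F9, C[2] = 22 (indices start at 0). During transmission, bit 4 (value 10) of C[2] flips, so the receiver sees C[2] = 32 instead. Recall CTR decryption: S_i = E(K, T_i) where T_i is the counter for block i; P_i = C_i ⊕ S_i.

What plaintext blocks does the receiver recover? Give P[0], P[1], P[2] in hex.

Only C[2] changed, to 32. In CTR, a change in C_i flips the same bit in P_i only; the keystream is unaffected. Decrypting the received ciphertext:
P[0]: T = 77, S = E(K, T) = 45; 1F ⊕ 45 = 5A.
P[1]: T = 78, S = E(K, T) = 44; F9 ⊕ 44 = BD.
P[2]: T = 79, S = E(K, T) = 43; 32 ⊕ 43 = 71.
Blocks that differ from the original plaintext: P[2].

P[0] = 5A, P[1] = BD, P[2] = 71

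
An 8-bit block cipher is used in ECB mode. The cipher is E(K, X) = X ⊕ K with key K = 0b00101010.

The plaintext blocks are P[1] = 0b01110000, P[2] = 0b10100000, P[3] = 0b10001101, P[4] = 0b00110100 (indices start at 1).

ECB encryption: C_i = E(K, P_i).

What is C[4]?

C[4]: E(K, 0b00110100) = 0b00011110.

C[4] = 0b00011110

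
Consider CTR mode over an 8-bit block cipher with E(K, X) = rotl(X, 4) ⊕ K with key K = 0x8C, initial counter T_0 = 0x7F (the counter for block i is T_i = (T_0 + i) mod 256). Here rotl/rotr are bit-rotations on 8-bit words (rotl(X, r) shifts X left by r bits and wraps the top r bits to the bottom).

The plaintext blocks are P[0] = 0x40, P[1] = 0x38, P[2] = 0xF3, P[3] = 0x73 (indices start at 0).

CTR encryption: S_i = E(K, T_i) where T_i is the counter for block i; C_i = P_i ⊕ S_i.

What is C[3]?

C[3] = 0xD7

C[0]: T = 0x7F, S = E(K, T) = 0x7B; 0x40 ⊕ 0x7B = 0x3B.
C[1]: T = 0x80, S = E(K, T) = 0x84; 0x38 ⊕ 0x84 = 0xBC.
C[2]: T = 0x81, S = E(K, T) = 0x94; 0xF3 ⊕ 0x94 = 0x67.
C[3]: T = 0x82, S = E(K, T) = 0xA4; 0x73 ⊕ 0xA4 = 0xD7.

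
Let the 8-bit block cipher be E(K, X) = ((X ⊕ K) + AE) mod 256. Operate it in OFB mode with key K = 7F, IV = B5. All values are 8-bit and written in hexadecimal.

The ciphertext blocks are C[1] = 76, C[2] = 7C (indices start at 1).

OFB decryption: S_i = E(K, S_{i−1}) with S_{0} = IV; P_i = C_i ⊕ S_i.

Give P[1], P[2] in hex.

P[1]: S = E(K, B5) = 78; 76 ⊕ 78 = 0E.
P[2]: S = E(K, 78) = B5; 7C ⊕ B5 = C9.

P[1] = 0E, P[2] = C9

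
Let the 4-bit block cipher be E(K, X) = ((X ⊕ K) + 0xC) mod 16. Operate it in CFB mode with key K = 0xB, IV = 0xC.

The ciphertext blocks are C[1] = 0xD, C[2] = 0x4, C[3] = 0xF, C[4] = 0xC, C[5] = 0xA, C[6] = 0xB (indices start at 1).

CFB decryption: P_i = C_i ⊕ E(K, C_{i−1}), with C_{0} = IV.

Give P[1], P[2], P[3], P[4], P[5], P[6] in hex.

P[1] = 0xE, P[2] = 0x6, P[3] = 0x4, P[4] = 0xC, P[5] = 0x9, P[6] = 0x6

P[1]: E(K, 0xC) = 0x3; 0xD ⊕ 0x3 = 0xE.
P[2]: E(K, 0xD) = 0x2; 0x4 ⊕ 0x2 = 0x6.
P[3]: E(K, 0x4) = 0xB; 0xF ⊕ 0xB = 0x4.
P[4]: E(K, 0xF) = 0x0; 0xC ⊕ 0x0 = 0xC.
P[5]: E(K, 0xC) = 0x3; 0xA ⊕ 0x3 = 0x9.
P[6]: E(K, 0xA) = 0xD; 0xB ⊕ 0xD = 0x6.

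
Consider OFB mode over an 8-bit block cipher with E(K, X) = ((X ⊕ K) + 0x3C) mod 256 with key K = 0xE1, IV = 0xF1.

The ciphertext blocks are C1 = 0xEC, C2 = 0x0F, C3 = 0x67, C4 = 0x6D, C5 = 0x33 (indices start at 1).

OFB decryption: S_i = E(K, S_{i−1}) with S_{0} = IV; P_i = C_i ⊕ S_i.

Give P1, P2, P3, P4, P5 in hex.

P1 = 0xA0, P2 = 0xE6, P3 = 0x23, P4 = 0x8C, P5 = 0x0F

P1: S = E(K, 0xF1) = 0x4C; 0xEC ⊕ 0x4C = 0xA0.
P2: S = E(K, 0x4C) = 0xE9; 0x0F ⊕ 0xE9 = 0xE6.
P3: S = E(K, 0xE9) = 0x44; 0x67 ⊕ 0x44 = 0x23.
P4: S = E(K, 0x44) = 0xE1; 0x6D ⊕ 0xE1 = 0x8C.
P5: S = E(K, 0xE1) = 0x3C; 0x33 ⊕ 0x3C = 0x0F.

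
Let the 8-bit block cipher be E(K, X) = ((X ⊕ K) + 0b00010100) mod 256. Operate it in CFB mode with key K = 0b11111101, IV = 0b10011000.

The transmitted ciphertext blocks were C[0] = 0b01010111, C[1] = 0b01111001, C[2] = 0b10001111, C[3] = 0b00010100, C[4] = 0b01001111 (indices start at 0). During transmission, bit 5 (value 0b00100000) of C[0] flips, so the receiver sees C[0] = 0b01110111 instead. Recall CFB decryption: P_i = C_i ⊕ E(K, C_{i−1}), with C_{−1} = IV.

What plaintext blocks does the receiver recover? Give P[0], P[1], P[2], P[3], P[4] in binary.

Only C[0] changed, to 0b01110111. In CFB, a change in C_i flips the same bit in P_i and garbles P_{i+1}. Decrypting the received ciphertext:
P[0]: E(K, 0b10011000) = 0b01111001; 0b01110111 ⊕ 0b01111001 = 0b00001110.
P[1]: E(K, 0b01110111) = 0b10011110; 0b01111001 ⊕ 0b10011110 = 0b11100111.
P[2]: E(K, 0b01111001) = 0b10011000; 0b10001111 ⊕ 0b10011000 = 0b00010111.
P[3]: E(K, 0b10001111) = 0b10000110; 0b00010100 ⊕ 0b10000110 = 0b10010010.
P[4]: E(K, 0b00010100) = 0b11111101; 0b01001111 ⊕ 0b11111101 = 0b10110010.
Blocks that differ from the original plaintext: P[0], P[1].

P[0] = 0b00001110, P[1] = 0b11100111, P[2] = 0b00010111, P[3] = 0b10010010, P[4] = 0b10110010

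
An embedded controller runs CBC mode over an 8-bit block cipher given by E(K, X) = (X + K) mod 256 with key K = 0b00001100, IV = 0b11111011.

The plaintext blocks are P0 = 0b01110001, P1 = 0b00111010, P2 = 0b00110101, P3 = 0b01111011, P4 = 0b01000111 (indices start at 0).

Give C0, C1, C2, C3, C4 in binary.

CBC encryption: C_i = E(K, P_i ⊕ C_{i−1}), with C_{−1} = IV.
C0: P0 ⊕ 0b11111011 = 0b10001010; E(K, 0b10001010) = 0b10010110.
C1: P1 ⊕ 0b10010110 = 0b10101100; E(K, 0b10101100) = 0b10111000.
C2: P2 ⊕ 0b10111000 = 0b10001101; E(K, 0b10001101) = 0b10011001.
C3: P3 ⊕ 0b10011001 = 0b11100010; E(K, 0b11100010) = 0b11101110.
C4: P4 ⊕ 0b11101110 = 0b10101001; E(K, 0b10101001) = 0b10110101.

C0 = 0b10010110, C1 = 0b10111000, C2 = 0b10011001, C3 = 0b11101110, C4 = 0b10110101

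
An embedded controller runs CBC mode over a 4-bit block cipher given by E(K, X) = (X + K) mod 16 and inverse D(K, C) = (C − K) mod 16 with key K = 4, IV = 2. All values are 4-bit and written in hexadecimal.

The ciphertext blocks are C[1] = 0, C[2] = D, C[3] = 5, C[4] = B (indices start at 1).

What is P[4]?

CBC decryption: P_i = D(K, C_i) ⊕ C_{i−1}, with C_{0} = IV.
P[4]: D(K, B) = 7; 7 ⊕ 5 = 2.

P[4] = 2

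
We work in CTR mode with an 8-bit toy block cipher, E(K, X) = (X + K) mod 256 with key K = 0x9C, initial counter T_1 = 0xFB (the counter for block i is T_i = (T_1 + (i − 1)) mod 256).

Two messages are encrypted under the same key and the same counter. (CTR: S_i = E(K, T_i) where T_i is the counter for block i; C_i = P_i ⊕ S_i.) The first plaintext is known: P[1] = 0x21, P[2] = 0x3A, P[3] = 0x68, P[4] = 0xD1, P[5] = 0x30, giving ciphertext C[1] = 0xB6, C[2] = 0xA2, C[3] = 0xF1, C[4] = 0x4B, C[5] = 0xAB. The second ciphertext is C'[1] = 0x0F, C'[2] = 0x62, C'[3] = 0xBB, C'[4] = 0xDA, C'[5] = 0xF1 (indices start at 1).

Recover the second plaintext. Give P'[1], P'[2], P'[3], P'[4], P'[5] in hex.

In CTR with a reused counter, both messages share the same keystream S_i, so C_i ⊕ C'_i = P_i ⊕ P'_i and thus P'_i = P_i ⊕ C_i ⊕ C'_i.
P'[1]: 0x21 ⊕ 0xB6 ⊕ 0x0F = 0x98.
P'[2]: 0x3A ⊕ 0xA2 ⊕ 0x62 = 0xFA.
P'[3]: 0x68 ⊕ 0xF1 ⊕ 0xBB = 0x22.
P'[4]: 0xD1 ⊕ 0x4B ⊕ 0xDA = 0x40.
P'[5]: 0x30 ⊕ 0xAB ⊕ 0xF1 = 0x6A.

P'[1] = 0x98, P'[2] = 0xFA, P'[3] = 0x22, P'[4] = 0x40, P'[5] = 0x6A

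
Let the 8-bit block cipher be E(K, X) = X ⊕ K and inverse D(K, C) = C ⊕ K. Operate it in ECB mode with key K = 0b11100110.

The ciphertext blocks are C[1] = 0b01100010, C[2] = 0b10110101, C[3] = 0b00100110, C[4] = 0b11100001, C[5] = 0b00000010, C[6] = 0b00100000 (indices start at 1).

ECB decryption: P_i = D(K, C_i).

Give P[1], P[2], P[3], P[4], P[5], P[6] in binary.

P[1]: D(K, 0b01100010) = 0b10000100.
P[2]: D(K, 0b10110101) = 0b01010011.
P[3]: D(K, 0b00100110) = 0b11000000.
P[4]: D(K, 0b11100001) = 0b00000111.
P[5]: D(K, 0b00000010) = 0b11100100.
P[6]: D(K, 0b00100000) = 0b11000110.

P[1] = 0b10000100, P[2] = 0b01010011, P[3] = 0b11000000, P[4] = 0b00000111, P[5] = 0b11100100, P[6] = 0b11000110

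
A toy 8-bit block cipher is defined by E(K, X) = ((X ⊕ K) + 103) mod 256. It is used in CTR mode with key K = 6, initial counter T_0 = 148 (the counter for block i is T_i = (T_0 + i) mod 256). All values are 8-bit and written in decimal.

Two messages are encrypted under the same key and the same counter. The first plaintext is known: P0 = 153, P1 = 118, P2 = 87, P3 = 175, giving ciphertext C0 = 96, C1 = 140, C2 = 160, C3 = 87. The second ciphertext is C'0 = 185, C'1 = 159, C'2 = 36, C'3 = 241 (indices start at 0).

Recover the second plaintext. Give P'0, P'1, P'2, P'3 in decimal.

In CTR with a reused counter, both messages share the same keystream S_i, so C_i ⊕ C'_i = P_i ⊕ P'_i and thus P'_i = P_i ⊕ C_i ⊕ C'_i.
P'0: 153 ⊕ 96 ⊕ 185 = 64.
P'1: 118 ⊕ 140 ⊕ 159 = 101.
P'2: 87 ⊕ 160 ⊕ 36 = 211.
P'3: 175 ⊕ 87 ⊕ 241 = 9.

P'0 = 64, P'1 = 101, P'2 = 211, P'3 = 9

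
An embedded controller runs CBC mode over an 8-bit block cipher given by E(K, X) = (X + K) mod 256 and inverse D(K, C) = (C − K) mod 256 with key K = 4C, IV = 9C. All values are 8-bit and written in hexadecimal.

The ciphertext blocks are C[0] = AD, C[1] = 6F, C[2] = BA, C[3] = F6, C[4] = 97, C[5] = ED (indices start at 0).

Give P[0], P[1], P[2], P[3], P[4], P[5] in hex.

CBC decryption: P_i = D(K, C_i) ⊕ C_{i−1}, with C_{−1} = IV.
P[0]: D(K, AD) = 61; 61 ⊕ 9C = FD.
P[1]: D(K, 6F) = 23; 23 ⊕ AD = 8E.
P[2]: D(K, BA) = 6E; 6E ⊕ 6F = 01.
P[3]: D(K, F6) = AA; AA ⊕ BA = 10.
P[4]: D(K, 97) = 4B; 4B ⊕ F6 = BD.
P[5]: D(K, ED) = A1; A1 ⊕ 97 = 36.

P[0] = FD, P[1] = 8E, P[2] = 01, P[3] = 10, P[4] = BD, P[5] = 36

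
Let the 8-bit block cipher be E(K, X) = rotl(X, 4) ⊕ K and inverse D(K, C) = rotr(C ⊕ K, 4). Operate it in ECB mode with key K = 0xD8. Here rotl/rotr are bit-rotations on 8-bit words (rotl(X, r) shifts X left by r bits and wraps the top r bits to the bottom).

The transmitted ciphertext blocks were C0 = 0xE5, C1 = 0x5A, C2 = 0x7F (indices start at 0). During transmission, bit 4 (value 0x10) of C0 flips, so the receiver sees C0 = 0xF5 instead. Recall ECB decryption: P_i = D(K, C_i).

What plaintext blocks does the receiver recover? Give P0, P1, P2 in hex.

P0 = 0xD2, P1 = 0x28, P2 = 0x7A

Only C0 changed, to 0xF5. In ECB, a change in C_i affects only P_i. Decrypting the received ciphertext:
P0: D(K, 0xF5) = 0xD2.
P1: D(K, 0x5A) = 0x28.
P2: D(K, 0x7F) = 0x7A.
Blocks that differ from the original plaintext: P0.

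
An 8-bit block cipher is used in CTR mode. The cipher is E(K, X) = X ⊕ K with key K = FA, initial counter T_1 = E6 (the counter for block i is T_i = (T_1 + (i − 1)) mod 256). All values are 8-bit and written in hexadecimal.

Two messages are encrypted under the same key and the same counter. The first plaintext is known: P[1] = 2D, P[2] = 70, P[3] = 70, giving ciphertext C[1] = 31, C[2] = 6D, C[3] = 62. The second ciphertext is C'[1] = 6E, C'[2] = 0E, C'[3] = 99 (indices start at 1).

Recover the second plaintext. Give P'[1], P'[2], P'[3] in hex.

P'[1] = 72, P'[2] = 13, P'[3] = 8B

In CTR with a reused counter, both messages share the same keystream S_i, so C_i ⊕ C'_i = P_i ⊕ P'_i and thus P'_i = P_i ⊕ C_i ⊕ C'_i.
P'[1]: 2D ⊕ 31 ⊕ 6E = 72.
P'[2]: 70 ⊕ 6D ⊕ 0E = 13.
P'[3]: 70 ⊕ 62 ⊕ 99 = 8B.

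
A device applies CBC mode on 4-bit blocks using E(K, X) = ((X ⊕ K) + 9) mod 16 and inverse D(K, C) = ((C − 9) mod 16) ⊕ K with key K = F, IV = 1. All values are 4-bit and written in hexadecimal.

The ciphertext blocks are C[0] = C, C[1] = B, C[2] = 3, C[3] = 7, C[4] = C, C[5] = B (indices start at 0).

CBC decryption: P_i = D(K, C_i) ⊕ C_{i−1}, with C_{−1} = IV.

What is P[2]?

P[2]: D(K, 3) = 5; 5 ⊕ B = E.

P[2] = E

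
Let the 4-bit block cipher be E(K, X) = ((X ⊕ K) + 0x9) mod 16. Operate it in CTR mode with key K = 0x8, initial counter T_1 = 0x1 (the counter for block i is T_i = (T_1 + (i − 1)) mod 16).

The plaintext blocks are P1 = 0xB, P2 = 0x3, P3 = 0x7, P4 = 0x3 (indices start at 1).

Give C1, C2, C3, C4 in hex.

C1 = 0x9, C2 = 0x0, C3 = 0x3, C4 = 0x6

CTR encryption: S_i = E(K, T_i) where T_i is the counter for block i; C_i = P_i ⊕ S_i.
C1: T = 0x1, S = E(K, T) = 0x2; 0xB ⊕ 0x2 = 0x9.
C2: T = 0x2, S = E(K, T) = 0x3; 0x3 ⊕ 0x3 = 0x0.
C3: T = 0x3, S = E(K, T) = 0x4; 0x7 ⊕ 0x4 = 0x3.
C4: T = 0x4, S = E(K, T) = 0x5; 0x3 ⊕ 0x5 = 0x6.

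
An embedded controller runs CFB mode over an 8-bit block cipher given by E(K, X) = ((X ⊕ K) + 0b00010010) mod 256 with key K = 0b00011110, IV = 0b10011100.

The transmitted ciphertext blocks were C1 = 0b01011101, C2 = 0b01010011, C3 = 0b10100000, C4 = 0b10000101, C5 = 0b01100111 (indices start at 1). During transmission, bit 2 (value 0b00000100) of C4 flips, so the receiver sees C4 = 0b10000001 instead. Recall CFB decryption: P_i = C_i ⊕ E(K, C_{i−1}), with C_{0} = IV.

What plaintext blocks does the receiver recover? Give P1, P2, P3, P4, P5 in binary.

P1 = 0b11001001, P2 = 0b00000110, P3 = 0b11111111, P4 = 0b01010001, P5 = 0b11010110

Only C4 changed, to 0b10000001. In CFB, a change in C_i flips the same bit in P_i and garbles P_{i+1}. Decrypting the received ciphertext:
P1: E(K, 0b10011100) = 0b10010100; 0b01011101 ⊕ 0b10010100 = 0b11001001.
P2: E(K, 0b01011101) = 0b01010101; 0b01010011 ⊕ 0b01010101 = 0b00000110.
P3: E(K, 0b01010011) = 0b01011111; 0b10100000 ⊕ 0b01011111 = 0b11111111.
P4: E(K, 0b10100000) = 0b11010000; 0b10000001 ⊕ 0b11010000 = 0b01010001.
P5: E(K, 0b10000001) = 0b10110001; 0b01100111 ⊕ 0b10110001 = 0b11010110.
Blocks that differ from the original plaintext: P4, P5.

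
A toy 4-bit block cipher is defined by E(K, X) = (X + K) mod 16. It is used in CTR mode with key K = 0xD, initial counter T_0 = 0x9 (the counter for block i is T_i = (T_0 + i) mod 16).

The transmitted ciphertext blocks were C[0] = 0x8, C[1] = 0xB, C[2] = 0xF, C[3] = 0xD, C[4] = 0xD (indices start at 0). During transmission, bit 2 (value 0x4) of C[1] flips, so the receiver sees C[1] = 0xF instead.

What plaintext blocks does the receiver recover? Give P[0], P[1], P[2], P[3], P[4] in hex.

CTR decryption: S_i = E(K, T_i) where T_i is the counter for block i; P_i = C_i ⊕ S_i.
Only C[1] changed, to 0xF. In CTR, a change in C_i flips the same bit in P_i only; the keystream is unaffected. Decrypting the received ciphertext:
P[0]: T = 0x9, S = E(K, T) = 0x6; 0x8 ⊕ 0x6 = 0xE.
P[1]: T = 0xA, S = E(K, T) = 0x7; 0xF ⊕ 0x7 = 0x8.
P[2]: T = 0xB, S = E(K, T) = 0x8; 0xF ⊕ 0x8 = 0x7.
P[3]: T = 0xC, S = E(K, T) = 0x9; 0xD ⊕ 0x9 = 0x4.
P[4]: T = 0xD, S = E(K, T) = 0xA; 0xD ⊕ 0xA = 0x7.
Blocks that differ from the original plaintext: P[1].

P[0] = 0xE, P[1] = 0x8, P[2] = 0x7, P[3] = 0x4, P[4] = 0x7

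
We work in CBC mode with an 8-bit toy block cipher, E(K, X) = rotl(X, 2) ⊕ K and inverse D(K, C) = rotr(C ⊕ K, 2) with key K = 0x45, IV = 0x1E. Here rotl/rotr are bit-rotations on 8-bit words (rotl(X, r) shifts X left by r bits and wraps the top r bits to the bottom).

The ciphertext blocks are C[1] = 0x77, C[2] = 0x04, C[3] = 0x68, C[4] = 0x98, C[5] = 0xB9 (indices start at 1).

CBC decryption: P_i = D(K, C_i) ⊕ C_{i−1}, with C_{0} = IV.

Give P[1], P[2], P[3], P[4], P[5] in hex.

P[1]: D(K, 0x77) = 0x8C; 0x8C ⊕ 0x1E = 0x92.
P[2]: D(K, 0x04) = 0x50; 0x50 ⊕ 0x77 = 0x27.
P[3]: D(K, 0x68) = 0x4B; 0x4B ⊕ 0x04 = 0x4F.
P[4]: D(K, 0x98) = 0x77; 0x77 ⊕ 0x68 = 0x1F.
P[5]: D(K, 0xB9) = 0x3F; 0x3F ⊕ 0x98 = 0xA7.

P[1] = 0x92, P[2] = 0x27, P[3] = 0x4F, P[4] = 0x1F, P[5] = 0xA7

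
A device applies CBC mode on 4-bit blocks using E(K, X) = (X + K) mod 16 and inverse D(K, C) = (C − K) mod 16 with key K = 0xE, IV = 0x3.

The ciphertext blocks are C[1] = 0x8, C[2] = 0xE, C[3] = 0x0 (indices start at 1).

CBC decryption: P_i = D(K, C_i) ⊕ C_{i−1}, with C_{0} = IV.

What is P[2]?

P[2]: D(K, 0xE) = 0x0; 0x0 ⊕ 0x8 = 0x8.

P[2] = 0x8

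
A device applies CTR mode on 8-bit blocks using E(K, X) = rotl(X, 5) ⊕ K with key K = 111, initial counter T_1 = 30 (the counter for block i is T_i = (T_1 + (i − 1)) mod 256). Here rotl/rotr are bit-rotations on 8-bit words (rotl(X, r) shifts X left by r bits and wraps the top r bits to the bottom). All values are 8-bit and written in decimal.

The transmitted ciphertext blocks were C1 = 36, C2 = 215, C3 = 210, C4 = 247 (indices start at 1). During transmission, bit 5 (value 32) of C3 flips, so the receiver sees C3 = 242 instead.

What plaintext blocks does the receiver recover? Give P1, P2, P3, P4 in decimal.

CTR decryption: S_i = E(K, T_i) where T_i is the counter for block i; P_i = C_i ⊕ S_i.
Only C3 changed, to 242. In CTR, a change in C_i flips the same bit in P_i only; the keystream is unaffected. Decrypting the received ciphertext:
P1: T = 30, S = E(K, T) = 172; 36 ⊕ 172 = 136.
P2: T = 31, S = E(K, T) = 140; 215 ⊕ 140 = 91.
P3: T = 32, S = E(K, T) = 107; 242 ⊕ 107 = 153.
P4: T = 33, S = E(K, T) = 75; 247 ⊕ 75 = 188.
Blocks that differ from the original plaintext: P3.

P1 = 136, P2 = 91, P3 = 153, P4 = 188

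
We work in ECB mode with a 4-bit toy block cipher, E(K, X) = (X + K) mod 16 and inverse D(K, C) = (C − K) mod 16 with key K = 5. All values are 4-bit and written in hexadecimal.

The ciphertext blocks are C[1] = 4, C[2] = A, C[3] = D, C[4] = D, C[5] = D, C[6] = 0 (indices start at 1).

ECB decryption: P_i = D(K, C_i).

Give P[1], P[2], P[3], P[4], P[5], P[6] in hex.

P[1]: D(K, 4) = F.
P[2]: D(K, A) = 5.
P[3]: D(K, D) = 8.
P[4]: D(K, D) = 8.
P[5]: D(K, D) = 8.
P[6]: D(K, 0) = B.

P[1] = F, P[2] = 5, P[3] = 8, P[4] = 8, P[5] = 8, P[6] = B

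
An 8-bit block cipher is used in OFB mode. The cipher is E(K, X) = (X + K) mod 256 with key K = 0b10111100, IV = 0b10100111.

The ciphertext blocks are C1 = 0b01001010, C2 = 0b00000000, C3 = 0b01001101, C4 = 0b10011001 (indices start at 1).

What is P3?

OFB decryption: S_i = E(K, S_{i−1}) with S_{0} = IV; P_i = C_i ⊕ S_i.
P1: S = E(K, 0b10100111) = 0b01100011; 0b01001010 ⊕ 0b01100011 = 0b00101001.
P2: S = E(K, 0b01100011) = 0b00011111; 0b00000000 ⊕ 0b00011111 = 0b00011111.
P3: S = E(K, 0b00011111) = 0b11011011; 0b01001101 ⊕ 0b11011011 = 0b10010110.

P3 = 0b10010110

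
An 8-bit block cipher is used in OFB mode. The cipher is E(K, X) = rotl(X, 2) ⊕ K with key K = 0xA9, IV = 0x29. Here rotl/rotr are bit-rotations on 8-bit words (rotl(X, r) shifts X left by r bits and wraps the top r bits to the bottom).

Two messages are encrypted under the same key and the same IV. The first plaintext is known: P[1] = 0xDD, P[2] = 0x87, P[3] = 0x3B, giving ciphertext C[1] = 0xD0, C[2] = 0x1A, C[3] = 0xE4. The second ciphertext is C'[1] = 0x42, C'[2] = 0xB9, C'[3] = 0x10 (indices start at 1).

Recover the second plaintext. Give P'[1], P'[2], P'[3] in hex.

In OFB with a reused IV, both messages share the same keystream S_i, so C_i ⊕ C'_i = P_i ⊕ P'_i and thus P'_i = P_i ⊕ C_i ⊕ C'_i.
P'[1]: 0xDD ⊕ 0xD0 ⊕ 0x42 = 0x4F.
P'[2]: 0x87 ⊕ 0x1A ⊕ 0xB9 = 0x24.
P'[3]: 0x3B ⊕ 0xE4 ⊕ 0x10 = 0xCF.

P'[1] = 0x4F, P'[2] = 0x24, P'[3] = 0xCF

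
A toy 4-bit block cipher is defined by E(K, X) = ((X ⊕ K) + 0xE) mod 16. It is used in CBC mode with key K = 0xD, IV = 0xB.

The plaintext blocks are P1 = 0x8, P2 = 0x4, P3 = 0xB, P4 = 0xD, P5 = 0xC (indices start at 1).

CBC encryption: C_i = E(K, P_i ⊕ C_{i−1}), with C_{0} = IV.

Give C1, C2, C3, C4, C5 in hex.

C1 = 0xC, C2 = 0x3, C3 = 0x3, C4 = 0x1, C5 = 0xE

C1: P1 ⊕ 0xB = 0x3; E(K, 0x3) = 0xC.
C2: P2 ⊕ 0xC = 0x8; E(K, 0x8) = 0x3.
C3: P3 ⊕ 0x3 = 0x8; E(K, 0x8) = 0x3.
C4: P4 ⊕ 0x3 = 0xE; E(K, 0xE) = 0x1.
C5: P5 ⊕ 0x1 = 0xD; E(K, 0xD) = 0xE.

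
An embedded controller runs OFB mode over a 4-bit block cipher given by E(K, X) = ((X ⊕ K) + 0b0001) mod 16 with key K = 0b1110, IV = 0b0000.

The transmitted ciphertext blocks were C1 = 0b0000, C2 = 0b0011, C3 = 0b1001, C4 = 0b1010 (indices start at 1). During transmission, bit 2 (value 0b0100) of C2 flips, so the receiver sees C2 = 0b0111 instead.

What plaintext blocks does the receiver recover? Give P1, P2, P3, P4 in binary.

OFB decryption: S_i = E(K, S_{i−1}) with S_{0} = IV; P_i = C_i ⊕ S_i.
Only C2 changed, to 0b0111. In OFB, a change in C_i flips the same bit in P_i only; the keystream is unaffected. Decrypting the received ciphertext:
P1: S = E(K, 0b0000) = 0b1111; 0b0000 ⊕ 0b1111 = 0b1111.
P2: S = E(K, 0b1111) = 0b0010; 0b0111 ⊕ 0b0010 = 0b0101.
P3: S = E(K, 0b0010) = 0b1101; 0b1001 ⊕ 0b1101 = 0b0100.
P4: S = E(K, 0b1101) = 0b0100; 0b1010 ⊕ 0b0100 = 0b1110.
Blocks that differ from the original plaintext: P2.

P1 = 0b1111, P2 = 0b0101, P3 = 0b0100, P4 = 0b1110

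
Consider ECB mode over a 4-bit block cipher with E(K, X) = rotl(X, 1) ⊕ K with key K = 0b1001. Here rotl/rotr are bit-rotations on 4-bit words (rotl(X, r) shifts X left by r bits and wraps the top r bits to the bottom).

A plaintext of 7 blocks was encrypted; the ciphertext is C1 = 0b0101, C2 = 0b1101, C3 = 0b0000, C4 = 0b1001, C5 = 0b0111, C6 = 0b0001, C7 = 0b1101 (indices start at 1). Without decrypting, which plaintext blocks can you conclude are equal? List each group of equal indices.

P2 = P7

ECB encrypts each block independently with the same key, so equal ciphertext blocks imply equal plaintext blocks.
C2 = C7 = 0b1101, so P2 = P7.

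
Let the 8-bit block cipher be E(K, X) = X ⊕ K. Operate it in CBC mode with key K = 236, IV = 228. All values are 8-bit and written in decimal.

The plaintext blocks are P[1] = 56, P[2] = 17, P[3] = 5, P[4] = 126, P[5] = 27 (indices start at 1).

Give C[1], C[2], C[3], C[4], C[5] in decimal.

C[1] = 48, C[2] = 205, C[3] = 36, C[4] = 182, C[5] = 65

CBC encryption: C_i = E(K, P_i ⊕ C_{i−1}), with C_{0} = IV.
C[1]: P[1] ⊕ 228 = 220; E(K, 220) = 48.
C[2]: P[2] ⊕ 48 = 33; E(K, 33) = 205.
C[3]: P[3] ⊕ 205 = 200; E(K, 200) = 36.
C[4]: P[4] ⊕ 36 = 90; E(K, 90) = 182.
C[5]: P[5] ⊕ 182 = 173; E(K, 173) = 65.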